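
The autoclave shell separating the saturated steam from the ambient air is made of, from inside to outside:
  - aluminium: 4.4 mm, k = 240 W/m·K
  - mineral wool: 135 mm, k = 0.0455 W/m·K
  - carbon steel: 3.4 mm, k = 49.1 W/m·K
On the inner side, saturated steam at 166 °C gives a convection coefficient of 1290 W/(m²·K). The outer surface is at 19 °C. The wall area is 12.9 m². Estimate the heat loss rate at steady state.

Using the resistance-network approach (series):
R_inner film = 1/(h_i·A) = 1/(1290×12.9) = 6.009×10^-5 K/W
R_aluminium = L/(kA) = 0.0044/(240×12.9) = 1.421×10^-6 K/W
R_mineral wool = L/(kA) = 0.135/(0.0455×12.9) = 0.23 K/W
R_carbon steel = L/(kA) = 0.0034/(49.1×12.9) = 5.368×10^-6 K/W
R_total = 0.2301 K/W
Q = ΔT / R_total = 147 / 0.2301

Q ≈ 639 W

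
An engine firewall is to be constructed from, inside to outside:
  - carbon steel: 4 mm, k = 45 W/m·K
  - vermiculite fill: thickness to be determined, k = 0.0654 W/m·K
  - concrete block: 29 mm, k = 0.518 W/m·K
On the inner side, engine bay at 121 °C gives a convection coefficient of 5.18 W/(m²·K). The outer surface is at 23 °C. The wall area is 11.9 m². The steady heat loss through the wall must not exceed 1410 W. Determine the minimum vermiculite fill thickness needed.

Using the resistance-network approach (series):
R_inner film = 1/(h_i·A) = 1/(5.18×11.9) = 0.01622 K/W
R_carbon steel = L/(kA) = 0.004/(45×11.9) = 7.47×10^-6 K/W
R_concrete block = L/(kA) = 0.029/(0.518×11.9) = 0.004705 K/W
Sum of the known resistances R_other = 0.02093 K/W
Required total resistance R_tot = ΔT/Q_allow = 98/1410 = 0.0695 K/W
R_vermiculite fill = R_tot − R_other = 0.04857 K/W
L = R·k·A = 0.04857×0.0654×11.9

L ≈ 37.8 mm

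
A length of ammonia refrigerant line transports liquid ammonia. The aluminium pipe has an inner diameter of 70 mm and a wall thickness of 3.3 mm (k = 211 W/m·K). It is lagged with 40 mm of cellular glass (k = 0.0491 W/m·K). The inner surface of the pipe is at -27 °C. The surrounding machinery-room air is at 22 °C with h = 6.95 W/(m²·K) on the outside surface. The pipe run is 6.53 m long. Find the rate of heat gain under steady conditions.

Q ≈ 123 W

Per-layer cylindrical resistances, series-summed:
R_aluminium pipe wall = ln(38.3/35)/(2π×211×6.53) = 1.041×10^-5 K/W
R_cellular glass = ln(78.3/38.3)/(2π×0.0491×6.53) = 0.355 K/W
R_outer film = 1/(h_o·2πr_oL) = 1/(6.95×2π×0.0783×6.53) = 0.04479 K/W
R_total = 0.3998 K/W
Q = ΔT/R_total = 49/0.3998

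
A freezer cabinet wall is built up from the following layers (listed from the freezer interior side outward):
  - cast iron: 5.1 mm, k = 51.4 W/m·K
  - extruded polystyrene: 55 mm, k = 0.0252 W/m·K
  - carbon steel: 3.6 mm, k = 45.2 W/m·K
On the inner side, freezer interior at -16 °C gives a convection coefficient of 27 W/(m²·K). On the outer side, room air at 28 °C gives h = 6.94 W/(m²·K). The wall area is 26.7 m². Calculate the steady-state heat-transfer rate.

Q ≈ 497 W

Using the resistance-network approach (series):
R_inner film = 1/(h_i·A) = 1/(27×26.7) = 0.001387 K/W
R_cast iron = L/(kA) = 0.0051/(51.4×26.7) = 3.716×10^-6 K/W
R_extruded polystyrene = L/(kA) = 0.055/(0.0252×26.7) = 0.08174 K/W
R_carbon steel = L/(kA) = 0.0036/(45.2×26.7) = 2.983×10^-6 K/W
R_outer film = 1/(h_o·A) = 1/(6.94×26.7) = 0.005397 K/W
R_total = 0.08853 K/W
Q = ΔT / R_total = 44 / 0.08853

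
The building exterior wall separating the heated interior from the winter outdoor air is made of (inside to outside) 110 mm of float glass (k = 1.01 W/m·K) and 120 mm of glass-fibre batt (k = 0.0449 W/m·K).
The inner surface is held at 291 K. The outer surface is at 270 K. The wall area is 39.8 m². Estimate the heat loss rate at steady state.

Thermal resistances in series:
R_float glass = L/(kA) = 0.11/(1.01×39.8) = 0.002736 K/W
R_glass-fibre batt = L/(kA) = 0.12/(0.0449×39.8) = 0.06715 K/W
R_total = 0.06989 K/W
Q = ΔT / R_total = 21 / 0.06989

Q ≈ 300 W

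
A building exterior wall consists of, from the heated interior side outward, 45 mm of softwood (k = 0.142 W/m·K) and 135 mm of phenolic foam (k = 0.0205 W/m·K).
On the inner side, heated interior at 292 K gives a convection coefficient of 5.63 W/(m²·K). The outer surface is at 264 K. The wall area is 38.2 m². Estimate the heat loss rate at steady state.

Model the wall as resistances in series:
R_inner film = 1/(h_i·A) = 1/(5.63×38.2) = 0.00465 K/W
R_softwood = L/(kA) = 0.045/(0.142×38.2) = 0.008296 K/W
R_phenolic foam = L/(kA) = 0.135/(0.0205×38.2) = 0.1724 K/W
R_total = 0.1853 K/W
Q = ΔT / R_total = 28 / 0.1853

Q ≈ 151 W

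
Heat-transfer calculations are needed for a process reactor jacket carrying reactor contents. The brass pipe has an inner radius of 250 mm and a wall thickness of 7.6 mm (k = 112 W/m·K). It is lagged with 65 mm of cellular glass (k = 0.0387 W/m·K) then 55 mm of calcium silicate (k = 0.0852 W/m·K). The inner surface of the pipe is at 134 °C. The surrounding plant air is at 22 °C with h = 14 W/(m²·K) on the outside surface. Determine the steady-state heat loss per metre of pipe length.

q′ ≈ 89.6 W/m

For a radial system each layer contributes R = ln(r_out/r_in)/(2πkL); films add R = 1/(hA).
R_brass pipe wall = ln(257.6/250)/(2π×112×1) = 4.256×10^-5 K/W
R_cellular glass = ln(322.6/257.6)/(2π×0.0387×1) = 0.9253 K/W
R_calcium silicate = ln(377.6/322.6)/(2π×0.0852×1) = 0.2941 K/W
R_outer film = 1/(h_o·2πr_oL) = 1/(14×2π×0.3776×1) = 0.03011 K/W
R_total = 1.25 K/W
Q = ΔT/R_total = 112/1.25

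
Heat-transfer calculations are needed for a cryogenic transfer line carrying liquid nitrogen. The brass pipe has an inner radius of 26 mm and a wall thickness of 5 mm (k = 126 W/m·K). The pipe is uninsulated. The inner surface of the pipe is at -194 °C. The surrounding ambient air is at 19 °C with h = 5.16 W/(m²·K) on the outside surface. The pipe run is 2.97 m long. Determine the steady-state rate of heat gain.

For a radial system each layer contributes R = ln(r_out/r_in)/(2πkL); films add R = 1/(hA).
R_brass pipe wall = ln(31/26)/(2π×126×2.97) = 7.481×10^-5 K/W
R_outer film = 1/(h_o·2πr_oL) = 1/(5.16×2π×0.031×2.97) = 0.335 K/W
R_total = 0.3351 K/W
Q = ΔT/R_total = 213/0.3351

Q ≈ 636 W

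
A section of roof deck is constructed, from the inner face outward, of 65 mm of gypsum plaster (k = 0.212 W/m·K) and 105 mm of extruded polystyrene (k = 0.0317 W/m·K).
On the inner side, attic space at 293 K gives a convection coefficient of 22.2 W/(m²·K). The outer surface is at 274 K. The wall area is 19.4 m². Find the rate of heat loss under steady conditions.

Q ≈ 101 W

Model the wall as resistances in series:
R_inner film = 1/(h_i·A) = 1/(22.2×19.4) = 0.002322 K/W
R_gypsum plaster = L/(kA) = 0.065/(0.212×19.4) = 0.0158 K/W
R_extruded polystyrene = L/(kA) = 0.105/(0.0317×19.4) = 0.1707 K/W
R_total = 0.1889 K/W
Q = ΔT / R_total = 19 / 0.1889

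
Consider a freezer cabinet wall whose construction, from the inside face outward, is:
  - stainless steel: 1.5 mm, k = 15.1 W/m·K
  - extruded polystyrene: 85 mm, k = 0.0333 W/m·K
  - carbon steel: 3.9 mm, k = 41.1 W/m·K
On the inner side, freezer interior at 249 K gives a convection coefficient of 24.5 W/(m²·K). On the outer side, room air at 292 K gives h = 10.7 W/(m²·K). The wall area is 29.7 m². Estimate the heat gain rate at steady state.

Q ≈ 475 W

Thermal resistances in series:
R_inner film = 1/(h_i·A) = 1/(24.5×29.7) = 0.001374 K/W
R_stainless steel = L/(kA) = 0.0015/(15.1×29.7) = 3.345×10^-6 K/W
R_extruded polystyrene = L/(kA) = 0.085/(0.0333×29.7) = 0.08594 K/W
R_carbon steel = L/(kA) = 0.0039/(41.1×29.7) = 3.195×10^-6 K/W
R_outer film = 1/(h_o·A) = 1/(10.7×29.7) = 0.003147 K/W
R_total = 0.09047 K/W
Q = ΔT / R_total = 43 / 0.09047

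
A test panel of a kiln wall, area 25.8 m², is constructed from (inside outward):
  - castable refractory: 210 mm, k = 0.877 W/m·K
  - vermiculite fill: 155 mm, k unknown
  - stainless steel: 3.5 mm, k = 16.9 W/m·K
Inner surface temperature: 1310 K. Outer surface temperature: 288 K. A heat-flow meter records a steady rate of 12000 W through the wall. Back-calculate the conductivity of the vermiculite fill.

k ≈ 0.0792 W/(m·K)

Using the resistance-network approach (series):
R_castable refractory = L/(kA) = 0.21/(0.877×25.8) = 0.009281 K/W
R_stainless steel = L/(kA) = 0.0035/(16.9×25.8) = 8.027×10^-6 K/W
Sum of known resistances R_other = 0.009289 K/W
Total R = ΔT/Q = 1022/12000 = 0.08517 K/W
R_vermiculite fill = R_total − R_other = 0.07588 K/W
k = L/(R·A) = 0.155/(0.07588×25.8)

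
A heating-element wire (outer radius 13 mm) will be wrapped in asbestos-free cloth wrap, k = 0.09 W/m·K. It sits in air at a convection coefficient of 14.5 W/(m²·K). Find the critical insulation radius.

r_cr ≈ 6.21 mm

For a cylinder r_cr = k/h = 0.09/14.5
r_cr = 6.21 mm; since the bare radius (13 mm) is above r_cr, any added insulation will reduce heat loss.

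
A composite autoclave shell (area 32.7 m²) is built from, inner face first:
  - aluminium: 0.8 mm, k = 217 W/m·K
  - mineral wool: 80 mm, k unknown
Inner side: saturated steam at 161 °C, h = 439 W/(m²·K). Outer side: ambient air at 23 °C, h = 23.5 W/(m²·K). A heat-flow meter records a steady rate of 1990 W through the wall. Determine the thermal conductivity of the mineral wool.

k ≈ 0.036 W/(m·K)

Treating each layer as a thermal resistance in series:
R_inner film = 1/(h_i·A) = 1/(439×32.7) = 6.966×10^-5 K/W
R_aluminium = L/(kA) = 0.0008/(217×32.7) = 1.127×10^-7 K/W
R_outer film = 1/(h_o·A) = 1/(23.5×32.7) = 0.001301 K/W
Sum of known resistances R_other = 0.001371 K/W
Total R = ΔT/Q = 138/1990 = 0.06935 K/W
R_mineral wool = R_total − R_other = 0.06798 K/W
k = L/(R·A) = 0.08/(0.06798×32.7)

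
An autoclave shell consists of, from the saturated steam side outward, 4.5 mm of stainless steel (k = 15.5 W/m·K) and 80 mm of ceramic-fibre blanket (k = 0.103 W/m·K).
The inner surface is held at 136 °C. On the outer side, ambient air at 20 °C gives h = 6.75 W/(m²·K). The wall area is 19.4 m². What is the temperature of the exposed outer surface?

Using the resistance-network approach (series):
R_stainless steel = L/(kA) = 0.0045/(15.5×19.4) = 1.497×10^-5 K/W
R_ceramic-fibre blanket = L/(kA) = 0.08/(0.103×19.4) = 0.04004 K/W
R_outer film = 1/(h_o·A) = 1/(6.75×19.4) = 0.007637 K/W
R_total = 0.04769 K/W;  Q = ΔT/R_total = 116/0.04769 = 2433 W
T_interface = T_inner − Q·ΣR(inner→interface) = 136 − 2430×0.04005

T ≈ 38.6 °C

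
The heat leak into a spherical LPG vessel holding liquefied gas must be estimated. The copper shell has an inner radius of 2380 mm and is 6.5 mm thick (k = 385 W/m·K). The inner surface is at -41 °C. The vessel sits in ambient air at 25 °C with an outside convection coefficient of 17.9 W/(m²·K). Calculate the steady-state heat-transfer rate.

For a spherical shell R = (1/r₁ − 1/r₂)/(4πk); film R = 1/(h·4πr²). In series:
R_copper shell = (1/2.38 − 1/2.3865)/(4π×385) = 2.365×10^-7 K/W
R_outer film = 1/(h·4πr_o²) = 1/(17.9×4π×2.3865²) = 7.806×10^-4 K/W
R_total = 7.808×10^-4 K/W
Q = ΔT/R_total = 66/7.808×10^-4

Q ≈ 84500 W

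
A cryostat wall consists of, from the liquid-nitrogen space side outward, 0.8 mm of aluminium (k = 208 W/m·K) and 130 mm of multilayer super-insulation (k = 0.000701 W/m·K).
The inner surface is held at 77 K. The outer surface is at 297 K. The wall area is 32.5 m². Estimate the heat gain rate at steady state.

Q ≈ 38.6 W

Using the resistance-network approach (series):
R_aluminium = L/(kA) = 0.0008/(208×32.5) = 1.183×10^-7 K/W
R_multilayer super-insulation = L/(kA) = 0.13/(0.000701×32.5) = 5.706 K/W
R_total = 5.706 K/W
Q = ΔT / R_total = 220 / 5.706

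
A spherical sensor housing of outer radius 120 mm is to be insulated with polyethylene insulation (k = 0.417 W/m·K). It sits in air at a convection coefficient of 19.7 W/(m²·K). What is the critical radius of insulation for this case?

r_cr ≈ 42.3 mm

For a sphere r_cr = 2k/h = 2×0.417/19.7
r_cr = 42.3 mm; since the bare radius (120 mm) is above r_cr, any added insulation will reduce heat loss.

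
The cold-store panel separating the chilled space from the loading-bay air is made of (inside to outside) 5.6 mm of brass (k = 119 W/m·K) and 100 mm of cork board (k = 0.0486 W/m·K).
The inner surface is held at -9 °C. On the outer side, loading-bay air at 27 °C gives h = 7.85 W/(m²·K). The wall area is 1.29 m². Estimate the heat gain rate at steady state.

Series thermal resistances:
R_brass = L/(kA) = 0.0056/(119×1.29) = 3.648×10^-5 K/W
R_cork board = L/(kA) = 0.1/(0.0486×1.29) = 1.595 K/W
R_outer film = 1/(h_o·A) = 1/(7.85×1.29) = 0.09875 K/W
R_total = 1.694 K/W
Q = ΔT / R_total = 36 / 1.694

Q ≈ 21.3 W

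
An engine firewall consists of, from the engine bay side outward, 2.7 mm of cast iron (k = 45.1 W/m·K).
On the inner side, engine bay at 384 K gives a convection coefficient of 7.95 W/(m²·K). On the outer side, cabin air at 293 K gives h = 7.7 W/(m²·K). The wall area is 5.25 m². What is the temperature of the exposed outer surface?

T ≈ 339 K

Treating each layer as a thermal resistance in series:
R_inner film = 1/(h_i·A) = 1/(7.95×5.25) = 0.02396 K/W
R_cast iron = L/(kA) = 0.0027/(45.1×5.25) = 1.14×10^-5 K/W
R_outer film = 1/(h_o·A) = 1/(7.7×5.25) = 0.02474 K/W
R_total = 0.04871 K/W;  Q = ΔT/R_total = 91/0.04871 = 1868 W
T_interface = T_inner − Q·ΣR(inner→interface) = 384 − 1870×0.02397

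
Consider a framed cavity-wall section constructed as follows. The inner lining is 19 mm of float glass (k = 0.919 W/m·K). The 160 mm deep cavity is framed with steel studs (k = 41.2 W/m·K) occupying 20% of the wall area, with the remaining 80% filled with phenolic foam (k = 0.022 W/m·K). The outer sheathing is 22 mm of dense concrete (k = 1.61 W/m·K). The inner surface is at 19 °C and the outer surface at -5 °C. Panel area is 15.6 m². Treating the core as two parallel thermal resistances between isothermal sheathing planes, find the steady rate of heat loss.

Sheathing layers in series; stud and cavity paths in parallel between them.
R_inner = 0.019/(0.919×15.6) = 0.001325 K/W
R_stud  = 0.16/(41.2×0.2×15.6) = 0.001245 K/W
R_cav   = 0.16/(0.022×0.8×15.6) = 0.5828 K/W
1/R_core = 1/R_stud + 1/R_cav → R_core = 0.001242 K/W
R_outer = 0.022/(1.61×15.6) = 8.759×10^-4 K/W
R_total = 0.003443 K/W
Q = ΔT/R_total = 24/0.003443

Q ≈ 6970 W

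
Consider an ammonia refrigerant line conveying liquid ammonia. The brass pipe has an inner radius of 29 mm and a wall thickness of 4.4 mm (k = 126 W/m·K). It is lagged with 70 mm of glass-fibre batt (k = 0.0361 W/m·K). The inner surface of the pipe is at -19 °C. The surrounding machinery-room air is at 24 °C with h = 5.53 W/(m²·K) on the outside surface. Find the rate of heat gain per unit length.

q′ ≈ 8.17 W/m

Radial resistances (cylindrical: R_cond = ln(r_o/r_i)/(2πkL), R_conv = 1/(h·2πrL)):
R_brass pipe wall = ln(33.4/29)/(2π×126×1) = 1.784×10^-4 K/W
R_glass-fibre batt = ln(103.4/33.4)/(2π×0.0361×1) = 4.982 K/W
R_outer film = 1/(h_o·2πr_oL) = 1/(5.53×2π×0.1034×1) = 0.2783 K/W
R_total = 5.261 K/W
Q = ΔT/R_total = 43/5.261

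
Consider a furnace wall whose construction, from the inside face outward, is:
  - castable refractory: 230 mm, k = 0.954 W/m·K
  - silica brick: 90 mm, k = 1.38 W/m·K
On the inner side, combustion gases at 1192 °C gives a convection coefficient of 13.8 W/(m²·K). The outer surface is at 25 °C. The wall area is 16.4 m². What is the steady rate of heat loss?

Thermal resistances in series:
R_inner film = 1/(h_i·A) = 1/(13.8×16.4) = 0.004419 K/W
R_castable refractory = L/(kA) = 0.23/(0.954×16.4) = 0.0147 K/W
R_silica brick = L/(kA) = 0.09/(1.38×16.4) = 0.003977 K/W
R_total = 0.0231 K/W
Q = ΔT / R_total = 1167 / 0.0231

Q ≈ 50500 W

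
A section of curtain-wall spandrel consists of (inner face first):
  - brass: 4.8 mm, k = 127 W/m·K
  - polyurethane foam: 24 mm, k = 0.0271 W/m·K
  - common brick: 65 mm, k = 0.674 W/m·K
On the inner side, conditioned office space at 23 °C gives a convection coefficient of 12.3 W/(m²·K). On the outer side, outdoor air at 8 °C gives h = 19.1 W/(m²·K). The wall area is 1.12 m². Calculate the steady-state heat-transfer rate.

Treating each layer as a thermal resistance in series:
R_inner film = 1/(h_i·A) = 1/(12.3×1.12) = 0.07259 K/W
R_brass = L/(kA) = 0.0048/(127×1.12) = 3.375×10^-5 K/W
R_polyurethane foam = L/(kA) = 0.024/(0.0271×1.12) = 0.7907 K/W
R_common brick = L/(kA) = 0.065/(0.674×1.12) = 0.08611 K/W
R_outer film = 1/(h_o·A) = 1/(19.1×1.12) = 0.04675 K/W
R_total = 0.9962 K/W
Q = ΔT / R_total = 15 / 0.9962

Q ≈ 15.1 W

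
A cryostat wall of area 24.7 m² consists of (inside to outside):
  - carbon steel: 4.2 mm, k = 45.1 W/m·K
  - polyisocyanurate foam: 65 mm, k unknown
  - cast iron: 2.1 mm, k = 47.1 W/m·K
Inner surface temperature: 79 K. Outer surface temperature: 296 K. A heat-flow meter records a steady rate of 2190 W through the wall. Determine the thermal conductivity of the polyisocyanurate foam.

k ≈ 0.0266 W/(m·K)

Model the wall as resistances in series:
R_carbon steel = L/(kA) = 0.0042/(45.1×24.7) = 3.77×10^-6 K/W
R_cast iron = L/(kA) = 0.0021/(47.1×24.7) = 1.805×10^-6 K/W
Sum of known resistances R_other = 5.575×10^-6 K/W
Total R = ΔT/Q = 217/2190 = 0.09909 K/W
R_polyisocyanurate foam = R_total − R_other = 0.09908 K/W
k = L/(R·A) = 0.065/(0.09908×24.7)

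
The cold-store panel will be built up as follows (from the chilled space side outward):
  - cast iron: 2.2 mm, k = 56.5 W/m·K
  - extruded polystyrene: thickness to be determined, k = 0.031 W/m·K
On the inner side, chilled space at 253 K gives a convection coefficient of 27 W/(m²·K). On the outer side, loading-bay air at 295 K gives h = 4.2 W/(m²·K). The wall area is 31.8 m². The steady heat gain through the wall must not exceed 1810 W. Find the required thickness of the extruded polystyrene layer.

L ≈ 14.3 mm

Thermal resistances in series:
R_inner film = 1/(h_i·A) = 1/(27×31.8) = 0.001165 K/W
R_cast iron = L/(kA) = 0.0022/(56.5×31.8) = 1.224×10^-6 K/W
R_outer film = 1/(h_o·A) = 1/(4.2×31.8) = 0.007487 K/W
Sum of the known resistances R_other = 0.008653 K/W
Required total resistance R_tot = ΔT/Q_allow = 42/1810 = 0.0232 K/W
R_extruded polystyrene = R_tot − R_other = 0.01455 K/W
L = R·k·A = 0.01455×0.031×31.8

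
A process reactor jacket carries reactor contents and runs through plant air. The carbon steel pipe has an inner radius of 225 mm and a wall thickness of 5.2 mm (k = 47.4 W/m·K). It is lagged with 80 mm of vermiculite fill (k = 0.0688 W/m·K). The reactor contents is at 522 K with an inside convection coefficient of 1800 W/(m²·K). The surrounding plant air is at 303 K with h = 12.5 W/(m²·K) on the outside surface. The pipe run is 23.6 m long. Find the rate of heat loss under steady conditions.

Q ≈ 7070 W

For a radial system each layer contributes R = ln(r_out/r_in)/(2πkL); films add R = 1/(hA).
R_inner film = 1/(h_i·2πr₁L) = 1/(1800×2π×0.225×23.6) = 1.665×10^-5 K/W
R_carbon steel pipe wall = ln(230.2/225)/(2π×47.4×23.6) = 3.251×10^-6 K/W
R_vermiculite fill = ln(310.2/230.2)/(2π×0.0688×23.6) = 0.02924 K/W
R_outer film = 1/(h_o·2πr_oL) = 1/(12.5×2π×0.3102×23.6) = 0.001739 K/W
R_total = 0.031 K/W
Q = ΔT/R_total = 219/0.031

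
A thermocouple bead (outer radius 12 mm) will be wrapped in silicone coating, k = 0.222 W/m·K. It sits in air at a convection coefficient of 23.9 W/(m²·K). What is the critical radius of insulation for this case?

r_cr ≈ 18.6 mm

For a sphere r_cr = 2k/h = 2×0.222/23.9
r_cr = 18.6 mm; since the bare radius (12 mm) is below r_cr, adding a thin layer of insulation will *increase* heat loss.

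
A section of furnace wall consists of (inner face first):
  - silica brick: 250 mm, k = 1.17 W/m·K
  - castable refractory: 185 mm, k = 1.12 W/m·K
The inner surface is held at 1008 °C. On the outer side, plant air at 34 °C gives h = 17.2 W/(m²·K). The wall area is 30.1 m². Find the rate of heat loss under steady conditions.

Q ≈ 67100 W

Using the resistance-network approach (series):
R_silica brick = L/(kA) = 0.25/(1.17×30.1) = 0.007099 K/W
R_castable refractory = L/(kA) = 0.185/(1.12×30.1) = 0.005488 K/W
R_outer film = 1/(h_o·A) = 1/(17.2×30.1) = 0.001932 K/W
R_total = 0.01452 K/W
Q = ΔT / R_total = 974 / 0.01452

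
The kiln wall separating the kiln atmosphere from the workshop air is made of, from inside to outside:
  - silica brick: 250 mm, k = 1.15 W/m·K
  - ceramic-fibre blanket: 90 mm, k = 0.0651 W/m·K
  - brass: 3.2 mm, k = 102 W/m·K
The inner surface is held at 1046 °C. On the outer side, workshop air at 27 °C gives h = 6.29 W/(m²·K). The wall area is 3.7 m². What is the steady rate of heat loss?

Series thermal resistances:
R_silica brick = L/(kA) = 0.25/(1.15×3.7) = 0.05875 K/W
R_ceramic-fibre blanket = L/(kA) = 0.09/(0.0651×3.7) = 0.3736 K/W
R_brass = L/(kA) = 0.0032/(102×3.7) = 8.479×10^-6 K/W
R_outer film = 1/(h_o·A) = 1/(6.29×3.7) = 0.04297 K/W
R_total = 0.4754 K/W
Q = ΔT / R_total = 1019 / 0.4754

Q ≈ 2140 W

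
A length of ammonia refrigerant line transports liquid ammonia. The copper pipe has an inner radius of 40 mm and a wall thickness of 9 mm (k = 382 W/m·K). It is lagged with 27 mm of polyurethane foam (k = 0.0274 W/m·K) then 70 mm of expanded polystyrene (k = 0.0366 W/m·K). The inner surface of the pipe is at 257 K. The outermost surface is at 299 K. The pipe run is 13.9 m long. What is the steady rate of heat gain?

Q ≈ 108 W

For a radial system each layer contributes R = ln(r_out/r_in)/(2πkL); films add R = 1/(hA).
R_copper pipe wall = ln(49/40)/(2π×382×13.9) = 6.083×10^-6 K/W
R_polyurethane foam = ln(76/49)/(2π×0.0274×13.9) = 0.1834 K/W
R_expanded polystyrene = ln(146/76)/(2π×0.0366×13.9) = 0.2042 K/W
R_total = 0.3877 K/W
Q = ΔT/R_total = 42/0.3877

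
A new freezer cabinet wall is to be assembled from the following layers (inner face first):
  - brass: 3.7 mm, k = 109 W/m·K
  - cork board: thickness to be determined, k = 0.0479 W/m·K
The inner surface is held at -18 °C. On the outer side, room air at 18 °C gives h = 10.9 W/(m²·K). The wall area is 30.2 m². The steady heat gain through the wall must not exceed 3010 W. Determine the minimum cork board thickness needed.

L ≈ 12.9 mm

Using the resistance-network approach (series):
R_brass = L/(kA) = 0.0037/(109×30.2) = 1.124×10^-6 K/W
R_outer film = 1/(h_o·A) = 1/(10.9×30.2) = 0.003038 K/W
Sum of the known resistances R_other = 0.003039 K/W
Required total resistance R_tot = ΔT/Q_allow = 36/3010 = 0.01196 K/W
R_cork board = R_tot − R_other = 0.008921 K/W
L = R·k·A = 0.008921×0.0479×30.2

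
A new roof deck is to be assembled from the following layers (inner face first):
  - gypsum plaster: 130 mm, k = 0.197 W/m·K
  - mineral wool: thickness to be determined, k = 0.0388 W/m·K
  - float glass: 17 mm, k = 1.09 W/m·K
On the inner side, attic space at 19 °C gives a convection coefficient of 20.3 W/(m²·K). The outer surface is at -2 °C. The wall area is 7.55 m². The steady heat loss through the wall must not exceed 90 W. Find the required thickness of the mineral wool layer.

L ≈ 40.2 mm

Series thermal resistances:
R_inner film = 1/(h_i·A) = 1/(20.3×7.55) = 0.006525 K/W
R_gypsum plaster = L/(kA) = 0.13/(0.197×7.55) = 0.0874 K/W
R_float glass = L/(kA) = 0.017/(1.09×7.55) = 0.002066 K/W
Sum of the known resistances R_other = 0.09599 K/W
Required total resistance R_tot = ΔT/Q_allow = 21/90 = 0.2333 K/W
R_mineral wool = R_tot − R_other = 0.1373 K/W
L = R·k·A = 0.1373×0.0388×7.55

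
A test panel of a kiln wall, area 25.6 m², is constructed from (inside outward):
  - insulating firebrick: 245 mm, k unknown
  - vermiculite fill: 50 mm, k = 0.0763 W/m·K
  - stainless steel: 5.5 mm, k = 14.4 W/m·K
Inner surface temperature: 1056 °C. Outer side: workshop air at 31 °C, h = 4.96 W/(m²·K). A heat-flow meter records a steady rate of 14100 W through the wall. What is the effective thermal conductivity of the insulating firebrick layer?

k ≈ 0.244 W/(m·K)

Series thermal resistances:
R_vermiculite fill = L/(kA) = 0.05/(0.0763×25.6) = 0.0256 K/W
R_stainless steel = L/(kA) = 0.0055/(14.4×25.6) = 1.492×10^-5 K/W
R_outer film = 1/(h_o·A) = 1/(4.96×25.6) = 0.007876 K/W
Sum of known resistances R_other = 0.03349 K/W
Total R = ΔT/Q = 1025/14100 = 0.0727 K/W
R_insulating firebrick = R_total − R_other = 0.03921 K/W
k = L/(R·A) = 0.245/(0.03921×25.6)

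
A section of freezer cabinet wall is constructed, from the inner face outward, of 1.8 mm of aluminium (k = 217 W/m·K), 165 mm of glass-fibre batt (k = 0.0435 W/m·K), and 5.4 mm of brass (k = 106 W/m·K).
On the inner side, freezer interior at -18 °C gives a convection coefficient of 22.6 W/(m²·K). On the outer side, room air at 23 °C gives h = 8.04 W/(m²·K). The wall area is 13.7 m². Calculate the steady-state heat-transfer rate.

Q ≈ 142 W

Model the wall as resistances in series:
R_inner film = 1/(h_i·A) = 1/(22.6×13.7) = 0.00323 K/W
R_aluminium = L/(kA) = 0.0018/(217×13.7) = 6.055×10^-7 K/W
R_glass-fibre batt = L/(kA) = 0.165/(0.0435×13.7) = 0.2769 K/W
R_brass = L/(kA) = 0.0054/(106×13.7) = 3.718×10^-6 K/W
R_outer film = 1/(h_o·A) = 1/(8.04×13.7) = 0.009079 K/W
R_total = 0.2892 K/W
Q = ΔT / R_total = 41 / 0.2892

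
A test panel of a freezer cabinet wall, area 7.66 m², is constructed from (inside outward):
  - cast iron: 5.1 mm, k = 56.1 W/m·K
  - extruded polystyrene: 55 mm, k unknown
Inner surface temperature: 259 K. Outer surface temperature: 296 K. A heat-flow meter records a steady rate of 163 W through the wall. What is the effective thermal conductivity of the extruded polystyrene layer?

Model the wall as resistances in series:
R_cast iron = L/(kA) = 0.0051/(56.1×7.66) = 1.187×10^-5 K/W
Sum of known resistances R_other = 1.187×10^-5 K/W
Total R = ΔT/Q = 37/163 = 0.227 K/W
R_extruded polystyrene = R_total − R_other = 0.227 K/W
k = L/(R·A) = 0.055/(0.227×7.66)

k ≈ 0.0316 W/(m·K)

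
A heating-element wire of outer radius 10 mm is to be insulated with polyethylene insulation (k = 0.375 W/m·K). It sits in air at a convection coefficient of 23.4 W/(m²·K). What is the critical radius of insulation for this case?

r_cr ≈ 16 mm

For a cylinder r_cr = k/h = 0.375/23.4
r_cr = 16 mm; since the bare radius (10 mm) is below r_cr, adding a thin layer of insulation will *increase* heat loss.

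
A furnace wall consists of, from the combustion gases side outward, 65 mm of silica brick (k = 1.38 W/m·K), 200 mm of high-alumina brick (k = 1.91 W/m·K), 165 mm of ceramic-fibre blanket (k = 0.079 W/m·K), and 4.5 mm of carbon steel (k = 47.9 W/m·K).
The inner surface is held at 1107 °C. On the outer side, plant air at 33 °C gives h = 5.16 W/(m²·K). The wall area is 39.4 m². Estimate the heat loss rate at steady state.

Q ≈ 17400 W

Model the wall as resistances in series:
R_silica brick = L/(kA) = 0.065/(1.38×39.4) = 0.001195 K/W
R_high-alumina brick = L/(kA) = 0.2/(1.91×39.4) = 0.002658 K/W
R_ceramic-fibre blanket = L/(kA) = 0.165/(0.079×39.4) = 0.05301 K/W
R_carbon steel = L/(kA) = 0.0045/(47.9×39.4) = 2.384×10^-6 K/W
R_outer film = 1/(h_o·A) = 1/(5.16×39.4) = 0.004919 K/W
R_total = 0.06178 K/W
Q = ΔT / R_total = 1074 / 0.06178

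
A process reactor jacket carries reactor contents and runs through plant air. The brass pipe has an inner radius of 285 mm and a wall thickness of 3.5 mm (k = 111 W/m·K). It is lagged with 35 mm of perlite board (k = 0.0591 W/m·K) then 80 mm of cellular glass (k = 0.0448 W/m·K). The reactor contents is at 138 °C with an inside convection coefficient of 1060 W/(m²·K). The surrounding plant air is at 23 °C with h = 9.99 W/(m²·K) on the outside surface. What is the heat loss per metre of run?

q′ ≈ 101 W/m

Radial resistances (cylindrical: R_cond = ln(r_o/r_i)/(2πkL), R_conv = 1/(h·2πrL)):
R_inner film = 1/(h_i·2πr₁L) = 1/(1060×2π×0.285×1) = 5.268×10^-4 K/W
R_brass pipe wall = ln(288.5/285)/(2π×111×1) = 1.75×10^-5 K/W
R_perlite board = ln(323.5/288.5)/(2π×0.0591×1) = 0.3084 K/W
R_cellular glass = ln(403.5/323.5)/(2π×0.0448×1) = 0.785 K/W
R_outer film = 1/(h_o·2πr_oL) = 1/(9.99×2π×0.4035×1) = 0.03948 K/W
R_total = 1.133 K/W
Q = ΔT/R_total = 115/1.133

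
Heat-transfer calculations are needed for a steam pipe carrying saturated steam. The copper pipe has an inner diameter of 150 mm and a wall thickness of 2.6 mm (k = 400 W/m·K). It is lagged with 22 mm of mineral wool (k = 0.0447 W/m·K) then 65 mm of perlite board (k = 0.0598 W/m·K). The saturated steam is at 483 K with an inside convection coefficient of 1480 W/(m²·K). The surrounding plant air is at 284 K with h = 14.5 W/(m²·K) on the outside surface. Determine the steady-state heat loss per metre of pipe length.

Per-layer cylindrical resistances, series-summed:
R_inner film = 1/(h_i·2πr₁L) = 1/(1480×2π×0.075×1) = 0.001434 K/W
R_copper pipe wall = ln(77.6/75)/(2π×400×1) = 1.356×10^-5 K/W
R_mineral wool = ln(99.6/77.6)/(2π×0.0447×1) = 0.8887 K/W
R_perlite board = ln(164.6/99.6)/(2π×0.0598×1) = 1.337 K/W
R_outer film = 1/(h_o·2πr_oL) = 1/(14.5×2π×0.1646×1) = 0.06668 K/W
R_total = 2.294 K/W
Q = ΔT/R_total = 199/2.294

q′ ≈ 86.8 W/m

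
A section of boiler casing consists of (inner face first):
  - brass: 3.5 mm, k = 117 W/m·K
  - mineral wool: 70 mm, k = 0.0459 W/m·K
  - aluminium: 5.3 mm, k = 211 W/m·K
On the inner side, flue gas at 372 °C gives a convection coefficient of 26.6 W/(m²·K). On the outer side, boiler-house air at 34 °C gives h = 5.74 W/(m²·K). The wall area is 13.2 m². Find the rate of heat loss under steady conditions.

Q ≈ 2570 W

Treating each layer as a thermal resistance in series:
R_inner film = 1/(h_i·A) = 1/(26.6×13.2) = 0.002848 K/W
R_brass = L/(kA) = 0.0035/(117×13.2) = 2.266×10^-6 K/W
R_mineral wool = L/(kA) = 0.07/(0.0459×13.2) = 0.1155 K/W
R_aluminium = L/(kA) = 0.0053/(211×13.2) = 1.903×10^-6 K/W
R_outer film = 1/(h_o·A) = 1/(5.74×13.2) = 0.0132 K/W
R_total = 0.1316 K/W
Q = ΔT / R_total = 338 / 0.1316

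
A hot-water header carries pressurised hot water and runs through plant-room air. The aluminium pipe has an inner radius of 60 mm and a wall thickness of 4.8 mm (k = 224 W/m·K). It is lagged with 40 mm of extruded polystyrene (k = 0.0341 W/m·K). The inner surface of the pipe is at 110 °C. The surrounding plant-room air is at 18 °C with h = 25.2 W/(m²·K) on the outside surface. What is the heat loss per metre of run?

q′ ≈ 39.9 W/m

Radial resistances (cylindrical: R_cond = ln(r_o/r_i)/(2πkL), R_conv = 1/(h·2πrL)):
R_aluminium pipe wall = ln(64.8/60)/(2π×224×1) = 5.468×10^-5 K/W
R_extruded polystyrene = ln(104.8/64.8)/(2π×0.0341×1) = 2.244 K/W
R_outer film = 1/(h_o·2πr_oL) = 1/(25.2×2π×0.1048×1) = 0.06026 K/W
R_total = 2.304 K/W
Q = ΔT/R_total = 92/2.304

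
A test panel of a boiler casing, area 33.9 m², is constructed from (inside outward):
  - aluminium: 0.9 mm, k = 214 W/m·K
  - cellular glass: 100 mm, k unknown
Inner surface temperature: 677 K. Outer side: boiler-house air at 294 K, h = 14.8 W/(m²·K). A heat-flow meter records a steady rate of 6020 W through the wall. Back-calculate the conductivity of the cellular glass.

Thermal resistances in series:
R_aluminium = L/(kA) = 0.0009/(214×33.9) = 1.241×10^-7 K/W
R_outer film = 1/(h_o·A) = 1/(14.8×33.9) = 0.001993 K/W
Sum of known resistances R_other = 0.001993 K/W
Total R = ΔT/Q = 383/6020 = 0.06362 K/W
R_cellular glass = R_total − R_other = 0.06163 K/W
k = L/(R·A) = 0.1/(0.06163×33.9)

k ≈ 0.0479 W/(m·K)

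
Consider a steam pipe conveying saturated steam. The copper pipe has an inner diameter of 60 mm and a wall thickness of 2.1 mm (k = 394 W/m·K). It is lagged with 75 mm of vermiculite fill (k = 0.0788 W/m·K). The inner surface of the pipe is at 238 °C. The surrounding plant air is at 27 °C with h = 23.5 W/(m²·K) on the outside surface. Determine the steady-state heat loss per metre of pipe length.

q′ ≈ 84.5 W/m

Radial resistances (cylindrical: R_cond = ln(r_o/r_i)/(2πkL), R_conv = 1/(h·2πrL)):
R_copper pipe wall = ln(32.1/30)/(2π×394×1) = 2.733×10^-5 K/W
R_vermiculite fill = ln(107.1/32.1)/(2π×0.0788×1) = 2.434 K/W
R_outer film = 1/(h_o·2πr_oL) = 1/(23.5×2π×0.1071×1) = 0.06324 K/W
R_total = 2.497 K/W
Q = ΔT/R_total = 211/2.497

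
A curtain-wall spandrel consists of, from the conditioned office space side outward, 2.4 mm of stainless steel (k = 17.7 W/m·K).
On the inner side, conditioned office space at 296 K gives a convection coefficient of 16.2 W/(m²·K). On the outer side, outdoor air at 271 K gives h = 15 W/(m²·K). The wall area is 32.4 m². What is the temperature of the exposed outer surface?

Using the resistance-network approach (series):
R_inner film = 1/(h_i·A) = 1/(16.2×32.4) = 0.001905 K/W
R_stainless steel = L/(kA) = 0.0024/(17.7×32.4) = 4.185×10^-6 K/W
R_outer film = 1/(h_o·A) = 1/(15×32.4) = 0.002058 K/W
R_total = 0.003967 K/W;  Q = ΔT/R_total = 25/0.003967 = 6302 W
T_interface = T_inner − Q·ΣR(inner→interface) = 296 − 6300×0.001909

T ≈ 284 K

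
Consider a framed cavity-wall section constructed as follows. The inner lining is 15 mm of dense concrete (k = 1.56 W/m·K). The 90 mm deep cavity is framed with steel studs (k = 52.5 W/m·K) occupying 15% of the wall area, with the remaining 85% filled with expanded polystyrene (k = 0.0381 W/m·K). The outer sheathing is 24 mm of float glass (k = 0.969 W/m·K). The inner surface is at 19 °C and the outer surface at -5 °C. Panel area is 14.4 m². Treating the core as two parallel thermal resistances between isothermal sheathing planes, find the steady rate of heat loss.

Sheathing layers in series; stud and cavity paths in parallel between them.
R_inner = 0.015/(1.56×14.4) = 6.677×10^-4 K/W
R_stud  = 0.09/(52.5×0.15×14.4) = 7.937×10^-4 K/W
R_cav   = 0.09/(0.0381×0.85×14.4) = 0.193 K/W
1/R_core = 1/R_stud + 1/R_cav → R_core = 7.904×10^-4 K/W
R_outer = 0.024/(0.969×14.4) = 0.00172 K/W
R_total = 0.003178 K/W
Q = ΔT/R_total = 24/0.003178

Q ≈ 7550 W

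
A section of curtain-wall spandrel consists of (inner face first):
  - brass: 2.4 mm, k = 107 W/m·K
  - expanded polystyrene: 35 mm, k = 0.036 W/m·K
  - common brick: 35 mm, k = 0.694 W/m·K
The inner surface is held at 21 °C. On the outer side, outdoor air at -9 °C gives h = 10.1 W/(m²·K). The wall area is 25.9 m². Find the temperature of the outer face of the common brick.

T ≈ -6.35 °C

Treating each layer as a thermal resistance in series:
R_brass = L/(kA) = 0.0024/(107×25.9) = 8.66×10^-7 K/W
R_expanded polystyrene = L/(kA) = 0.035/(0.036×25.9) = 0.03754 K/W
R_common brick = L/(kA) = 0.035/(0.694×25.9) = 0.001947 K/W
R_outer film = 1/(h_o·A) = 1/(10.1×25.9) = 0.003823 K/W
R_total = 0.04331 K/W;  Q = ΔT/R_total = 30/0.04331 = 692.7 W
T_interface = T_inner − Q·ΣR(inner→interface) = 21 − 693×0.03949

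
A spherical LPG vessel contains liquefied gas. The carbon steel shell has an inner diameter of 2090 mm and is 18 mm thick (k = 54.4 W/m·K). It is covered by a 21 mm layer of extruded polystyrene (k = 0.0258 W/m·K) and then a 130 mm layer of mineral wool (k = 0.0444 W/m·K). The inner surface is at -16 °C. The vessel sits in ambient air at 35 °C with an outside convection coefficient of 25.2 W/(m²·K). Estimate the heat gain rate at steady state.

Q ≈ 217 W

Spherical conduction: R = (1/r_in − 1/r_out)/(4πk) per layer; series-sum.
R_carbon steel shell = (1/1.045 − 1/1.063)/(4π×54.4) = 2.37×10^-5 K/W
R_extruded polystyrene = (1/1.063 − 1/1.084)/(4π×0.0258) = 0.05621 K/W
R_mineral wool = (1/1.084 − 1/1.214)/(4π×0.0444) = 0.1771 K/W
R_outer film = 1/(h·4πr_o²) = 1/(25.2×4π×1.214²) = 0.002143 K/W
R_total = 0.2354 K/W
Q = ΔT/R_total = 51/0.2354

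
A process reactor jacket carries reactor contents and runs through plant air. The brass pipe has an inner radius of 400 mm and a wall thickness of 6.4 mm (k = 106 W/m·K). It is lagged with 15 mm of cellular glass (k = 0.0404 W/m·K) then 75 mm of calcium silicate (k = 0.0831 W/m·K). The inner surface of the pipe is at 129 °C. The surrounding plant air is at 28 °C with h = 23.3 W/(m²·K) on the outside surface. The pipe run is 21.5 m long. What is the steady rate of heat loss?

For a radial system each layer contributes R = ln(r_out/r_in)/(2πkL); films add R = 1/(hA).
R_brass pipe wall = ln(406.4/400)/(2π×106×21.5) = 1.109×10^-6 K/W
R_cellular glass = ln(421.4/406.4)/(2π×0.0404×21.5) = 0.006641 K/W
R_calcium silicate = ln(496.4/421.4)/(2π×0.0831×21.5) = 0.01459 K/W
R_outer film = 1/(h_o·2πr_oL) = 1/(23.3×2π×0.4964×21.5) = 6.4×10^-4 K/W
R_total = 0.02187 K/W
Q = ΔT/R_total = 101/0.02187

Q ≈ 4620 W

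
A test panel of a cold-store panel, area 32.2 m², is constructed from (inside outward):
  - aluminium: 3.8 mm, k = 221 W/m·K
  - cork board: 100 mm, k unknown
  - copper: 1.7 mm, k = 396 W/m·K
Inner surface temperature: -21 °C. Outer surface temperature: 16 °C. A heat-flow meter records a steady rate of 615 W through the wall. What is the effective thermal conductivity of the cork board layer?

Using the resistance-network approach (series):
R_aluminium = L/(kA) = 0.0038/(221×32.2) = 5.34×10^-7 K/W
R_copper = L/(kA) = 0.0017/(396×32.2) = 1.333×10^-7 K/W
Sum of known resistances R_other = 6.673×10^-7 K/W
Total R = ΔT/Q = 37/615 = 0.06016 K/W
R_cork board = R_total − R_other = 0.06016 K/W
k = L/(R·A) = 0.1/(0.06016×32.2)

k ≈ 0.0516 W/(m·K)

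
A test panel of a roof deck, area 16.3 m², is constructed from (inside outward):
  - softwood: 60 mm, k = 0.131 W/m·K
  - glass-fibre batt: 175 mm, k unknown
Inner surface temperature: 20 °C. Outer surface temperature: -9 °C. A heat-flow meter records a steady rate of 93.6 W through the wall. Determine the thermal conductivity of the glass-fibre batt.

Model the wall as resistances in series:
R_softwood = L/(kA) = 0.06/(0.131×16.3) = 0.0281 K/W
Sum of known resistances R_other = 0.0281 K/W
Total R = ΔT/Q = 29/93.6 = 0.3098 K/W
R_glass-fibre batt = R_total − R_other = 0.2817 K/W
k = L/(R·A) = 0.175/(0.2817×16.3)

k ≈ 0.0381 W/(m·K)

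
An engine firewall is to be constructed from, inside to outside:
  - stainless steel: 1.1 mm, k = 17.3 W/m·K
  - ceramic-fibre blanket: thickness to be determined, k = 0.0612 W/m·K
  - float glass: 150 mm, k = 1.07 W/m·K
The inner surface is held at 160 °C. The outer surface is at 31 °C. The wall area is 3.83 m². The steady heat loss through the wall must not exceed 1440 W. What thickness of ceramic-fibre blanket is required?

Series thermal resistances:
R_stainless steel = L/(kA) = 0.0011/(17.3×3.83) = 1.66×10^-5 K/W
R_float glass = L/(kA) = 0.15/(1.07×3.83) = 0.0366 K/W
Sum of the known resistances R_other = 0.03662 K/W
Required total resistance R_tot = ΔT/Q_allow = 129/1440 = 0.08958 K/W
R_ceramic-fibre blanket = R_tot − R_other = 0.05296 K/W
L = R·k·A = 0.05296×0.0612×3.83

L ≈ 12.4 mm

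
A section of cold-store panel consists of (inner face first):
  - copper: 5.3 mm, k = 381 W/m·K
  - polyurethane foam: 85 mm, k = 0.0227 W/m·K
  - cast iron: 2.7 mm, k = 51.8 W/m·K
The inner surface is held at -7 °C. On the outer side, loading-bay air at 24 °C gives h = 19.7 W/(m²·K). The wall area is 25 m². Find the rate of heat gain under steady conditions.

Q ≈ 204 W

Thermal resistances in series:
R_copper = L/(kA) = 0.0053/(381×25) = 5.564×10^-7 K/W
R_polyurethane foam = L/(kA) = 0.085/(0.0227×25) = 0.1498 K/W
R_cast iron = L/(kA) = 0.0027/(51.8×25) = 2.085×10^-6 K/W
R_outer film = 1/(h_o·A) = 1/(19.7×25) = 0.00203 K/W
R_total = 0.1518 K/W
Q = ΔT / R_total = 31 / 0.1518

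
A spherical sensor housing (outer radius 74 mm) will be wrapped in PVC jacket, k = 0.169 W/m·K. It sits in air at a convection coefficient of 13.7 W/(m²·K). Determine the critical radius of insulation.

r_cr ≈ 24.7 mm

For a sphere r_cr = 2k/h = 2×0.169/13.7
r_cr = 24.7 mm; since the bare radius (74 mm) is above r_cr, any added insulation will reduce heat loss.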